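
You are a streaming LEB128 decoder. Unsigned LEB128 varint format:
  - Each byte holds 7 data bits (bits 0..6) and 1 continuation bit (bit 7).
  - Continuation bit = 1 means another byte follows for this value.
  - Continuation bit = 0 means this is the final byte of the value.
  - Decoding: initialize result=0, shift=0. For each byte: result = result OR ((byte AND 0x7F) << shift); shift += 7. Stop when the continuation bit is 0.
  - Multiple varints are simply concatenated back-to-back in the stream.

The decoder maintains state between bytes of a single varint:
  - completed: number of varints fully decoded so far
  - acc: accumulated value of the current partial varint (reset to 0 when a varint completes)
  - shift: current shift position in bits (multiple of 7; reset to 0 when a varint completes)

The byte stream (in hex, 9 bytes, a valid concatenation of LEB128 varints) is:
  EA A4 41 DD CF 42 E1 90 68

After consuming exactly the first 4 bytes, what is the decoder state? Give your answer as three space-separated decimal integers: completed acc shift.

Answer: 1 93 7

Derivation:
byte[0]=0xEA cont=1 payload=0x6A: acc |= 106<<0 -> completed=0 acc=106 shift=7
byte[1]=0xA4 cont=1 payload=0x24: acc |= 36<<7 -> completed=0 acc=4714 shift=14
byte[2]=0x41 cont=0 payload=0x41: varint #1 complete (value=1069674); reset -> completed=1 acc=0 shift=0
byte[3]=0xDD cont=1 payload=0x5D: acc |= 93<<0 -> completed=1 acc=93 shift=7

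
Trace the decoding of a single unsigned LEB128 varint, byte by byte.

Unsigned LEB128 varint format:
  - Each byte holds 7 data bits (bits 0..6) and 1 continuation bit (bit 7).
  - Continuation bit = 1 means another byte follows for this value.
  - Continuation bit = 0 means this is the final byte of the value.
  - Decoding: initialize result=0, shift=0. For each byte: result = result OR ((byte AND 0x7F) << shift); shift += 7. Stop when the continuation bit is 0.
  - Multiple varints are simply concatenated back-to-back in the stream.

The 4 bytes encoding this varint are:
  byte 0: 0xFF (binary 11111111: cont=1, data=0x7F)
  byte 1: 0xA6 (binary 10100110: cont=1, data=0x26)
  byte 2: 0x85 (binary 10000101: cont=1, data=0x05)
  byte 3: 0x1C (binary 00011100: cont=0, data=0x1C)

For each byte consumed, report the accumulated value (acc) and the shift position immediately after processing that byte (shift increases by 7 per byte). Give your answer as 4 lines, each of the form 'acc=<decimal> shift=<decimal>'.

byte 0=0xFF: payload=0x7F=127, contrib = 127<<0 = 127; acc -> 127, shift -> 7
byte 1=0xA6: payload=0x26=38, contrib = 38<<7 = 4864; acc -> 4991, shift -> 14
byte 2=0x85: payload=0x05=5, contrib = 5<<14 = 81920; acc -> 86911, shift -> 21
byte 3=0x1C: payload=0x1C=28, contrib = 28<<21 = 58720256; acc -> 58807167, shift -> 28

Answer: acc=127 shift=7
acc=4991 shift=14
acc=86911 shift=21
acc=58807167 shift=28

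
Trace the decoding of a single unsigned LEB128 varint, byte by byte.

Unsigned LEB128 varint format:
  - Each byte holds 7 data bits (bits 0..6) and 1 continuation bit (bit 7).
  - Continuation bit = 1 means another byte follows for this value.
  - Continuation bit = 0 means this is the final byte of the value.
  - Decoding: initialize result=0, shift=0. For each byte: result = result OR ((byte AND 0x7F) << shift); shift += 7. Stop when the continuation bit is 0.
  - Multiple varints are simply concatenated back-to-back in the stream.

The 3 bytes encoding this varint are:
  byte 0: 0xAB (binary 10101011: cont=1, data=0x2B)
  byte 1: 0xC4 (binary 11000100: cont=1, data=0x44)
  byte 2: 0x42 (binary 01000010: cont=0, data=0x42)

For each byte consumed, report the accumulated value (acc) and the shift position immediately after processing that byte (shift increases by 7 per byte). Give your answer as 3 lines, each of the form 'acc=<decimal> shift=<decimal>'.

Answer: acc=43 shift=7
acc=8747 shift=14
acc=1090091 shift=21

Derivation:
byte 0=0xAB: payload=0x2B=43, contrib = 43<<0 = 43; acc -> 43, shift -> 7
byte 1=0xC4: payload=0x44=68, contrib = 68<<7 = 8704; acc -> 8747, shift -> 14
byte 2=0x42: payload=0x42=66, contrib = 66<<14 = 1081344; acc -> 1090091, shift -> 21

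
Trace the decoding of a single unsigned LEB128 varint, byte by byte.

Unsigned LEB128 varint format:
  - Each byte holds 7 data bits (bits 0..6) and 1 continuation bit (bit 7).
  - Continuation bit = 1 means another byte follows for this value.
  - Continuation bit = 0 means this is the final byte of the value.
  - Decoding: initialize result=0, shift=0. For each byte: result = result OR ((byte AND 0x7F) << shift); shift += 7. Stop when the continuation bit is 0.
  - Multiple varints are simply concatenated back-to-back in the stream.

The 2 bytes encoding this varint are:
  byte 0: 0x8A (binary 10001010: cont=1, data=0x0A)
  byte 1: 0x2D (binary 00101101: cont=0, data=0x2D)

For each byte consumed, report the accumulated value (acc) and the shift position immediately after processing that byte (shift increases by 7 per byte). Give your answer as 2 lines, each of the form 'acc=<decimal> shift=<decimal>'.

byte 0=0x8A: payload=0x0A=10, contrib = 10<<0 = 10; acc -> 10, shift -> 7
byte 1=0x2D: payload=0x2D=45, contrib = 45<<7 = 5760; acc -> 5770, shift -> 14

Answer: acc=10 shift=7
acc=5770 shift=14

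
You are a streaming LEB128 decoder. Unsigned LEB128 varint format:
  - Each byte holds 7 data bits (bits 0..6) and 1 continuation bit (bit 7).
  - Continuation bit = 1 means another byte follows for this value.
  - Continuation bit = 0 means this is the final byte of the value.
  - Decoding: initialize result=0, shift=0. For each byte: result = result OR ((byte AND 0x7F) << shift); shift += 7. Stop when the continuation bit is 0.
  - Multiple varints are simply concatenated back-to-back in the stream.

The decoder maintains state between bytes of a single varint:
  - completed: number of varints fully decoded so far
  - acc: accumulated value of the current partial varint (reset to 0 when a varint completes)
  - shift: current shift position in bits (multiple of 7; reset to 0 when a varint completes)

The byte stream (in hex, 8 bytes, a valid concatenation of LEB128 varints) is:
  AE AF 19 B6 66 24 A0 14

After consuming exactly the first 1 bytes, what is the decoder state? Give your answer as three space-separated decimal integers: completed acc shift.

byte[0]=0xAE cont=1 payload=0x2E: acc |= 46<<0 -> completed=0 acc=46 shift=7

Answer: 0 46 7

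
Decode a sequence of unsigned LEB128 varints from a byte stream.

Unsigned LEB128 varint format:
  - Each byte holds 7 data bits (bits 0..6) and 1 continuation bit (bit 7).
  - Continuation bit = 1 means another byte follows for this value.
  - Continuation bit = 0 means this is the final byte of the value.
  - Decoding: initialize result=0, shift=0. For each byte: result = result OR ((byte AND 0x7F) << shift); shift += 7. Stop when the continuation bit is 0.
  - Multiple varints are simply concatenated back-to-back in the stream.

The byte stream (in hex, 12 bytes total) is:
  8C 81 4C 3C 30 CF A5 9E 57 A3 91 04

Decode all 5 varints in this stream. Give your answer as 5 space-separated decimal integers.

Answer: 1245324 60 48 182948559 67747

Derivation:
  byte[0]=0x8C cont=1 payload=0x0C=12: acc |= 12<<0 -> acc=12 shift=7
  byte[1]=0x81 cont=1 payload=0x01=1: acc |= 1<<7 -> acc=140 shift=14
  byte[2]=0x4C cont=0 payload=0x4C=76: acc |= 76<<14 -> acc=1245324 shift=21 [end]
Varint 1: bytes[0:3] = 8C 81 4C -> value 1245324 (3 byte(s))
  byte[3]=0x3C cont=0 payload=0x3C=60: acc |= 60<<0 -> acc=60 shift=7 [end]
Varint 2: bytes[3:4] = 3C -> value 60 (1 byte(s))
  byte[4]=0x30 cont=0 payload=0x30=48: acc |= 48<<0 -> acc=48 shift=7 [end]
Varint 3: bytes[4:5] = 30 -> value 48 (1 byte(s))
  byte[5]=0xCF cont=1 payload=0x4F=79: acc |= 79<<0 -> acc=79 shift=7
  byte[6]=0xA5 cont=1 payload=0x25=37: acc |= 37<<7 -> acc=4815 shift=14
  byte[7]=0x9E cont=1 payload=0x1E=30: acc |= 30<<14 -> acc=496335 shift=21
  byte[8]=0x57 cont=0 payload=0x57=87: acc |= 87<<21 -> acc=182948559 shift=28 [end]
Varint 4: bytes[5:9] = CF A5 9E 57 -> value 182948559 (4 byte(s))
  byte[9]=0xA3 cont=1 payload=0x23=35: acc |= 35<<0 -> acc=35 shift=7
  byte[10]=0x91 cont=1 payload=0x11=17: acc |= 17<<7 -> acc=2211 shift=14
  byte[11]=0x04 cont=0 payload=0x04=4: acc |= 4<<14 -> acc=67747 shift=21 [end]
Varint 5: bytes[9:12] = A3 91 04 -> value 67747 (3 byte(s))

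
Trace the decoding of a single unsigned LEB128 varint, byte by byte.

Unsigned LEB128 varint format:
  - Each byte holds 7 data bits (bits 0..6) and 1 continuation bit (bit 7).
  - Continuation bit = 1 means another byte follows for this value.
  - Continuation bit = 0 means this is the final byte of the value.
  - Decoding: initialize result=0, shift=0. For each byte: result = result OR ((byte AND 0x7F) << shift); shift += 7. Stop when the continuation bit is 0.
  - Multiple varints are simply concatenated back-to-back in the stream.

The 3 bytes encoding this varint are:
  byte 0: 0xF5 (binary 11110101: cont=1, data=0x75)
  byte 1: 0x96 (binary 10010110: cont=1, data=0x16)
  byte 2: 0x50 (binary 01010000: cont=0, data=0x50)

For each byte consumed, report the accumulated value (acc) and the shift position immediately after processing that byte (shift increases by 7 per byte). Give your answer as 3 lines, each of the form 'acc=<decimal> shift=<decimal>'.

byte 0=0xF5: payload=0x75=117, contrib = 117<<0 = 117; acc -> 117, shift -> 7
byte 1=0x96: payload=0x16=22, contrib = 22<<7 = 2816; acc -> 2933, shift -> 14
byte 2=0x50: payload=0x50=80, contrib = 80<<14 = 1310720; acc -> 1313653, shift -> 21

Answer: acc=117 shift=7
acc=2933 shift=14
acc=1313653 shift=21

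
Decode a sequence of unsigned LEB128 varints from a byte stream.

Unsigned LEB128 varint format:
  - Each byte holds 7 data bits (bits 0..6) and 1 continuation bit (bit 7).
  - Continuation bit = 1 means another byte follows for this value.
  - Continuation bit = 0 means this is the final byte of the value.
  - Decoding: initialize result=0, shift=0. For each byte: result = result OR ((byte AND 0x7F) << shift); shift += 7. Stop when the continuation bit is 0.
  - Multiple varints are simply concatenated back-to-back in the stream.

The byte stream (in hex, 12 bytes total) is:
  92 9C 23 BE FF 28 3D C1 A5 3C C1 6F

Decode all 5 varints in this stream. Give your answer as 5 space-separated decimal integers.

  byte[0]=0x92 cont=1 payload=0x12=18: acc |= 18<<0 -> acc=18 shift=7
  byte[1]=0x9C cont=1 payload=0x1C=28: acc |= 28<<7 -> acc=3602 shift=14
  byte[2]=0x23 cont=0 payload=0x23=35: acc |= 35<<14 -> acc=577042 shift=21 [end]
Varint 1: bytes[0:3] = 92 9C 23 -> value 577042 (3 byte(s))
  byte[3]=0xBE cont=1 payload=0x3E=62: acc |= 62<<0 -> acc=62 shift=7
  byte[4]=0xFF cont=1 payload=0x7F=127: acc |= 127<<7 -> acc=16318 shift=14
  byte[5]=0x28 cont=0 payload=0x28=40: acc |= 40<<14 -> acc=671678 shift=21 [end]
Varint 2: bytes[3:6] = BE FF 28 -> value 671678 (3 byte(s))
  byte[6]=0x3D cont=0 payload=0x3D=61: acc |= 61<<0 -> acc=61 shift=7 [end]
Varint 3: bytes[6:7] = 3D -> value 61 (1 byte(s))
  byte[7]=0xC1 cont=1 payload=0x41=65: acc |= 65<<0 -> acc=65 shift=7
  byte[8]=0xA5 cont=1 payload=0x25=37: acc |= 37<<7 -> acc=4801 shift=14
  byte[9]=0x3C cont=0 payload=0x3C=60: acc |= 60<<14 -> acc=987841 shift=21 [end]
Varint 4: bytes[7:10] = C1 A5 3C -> value 987841 (3 byte(s))
  byte[10]=0xC1 cont=1 payload=0x41=65: acc |= 65<<0 -> acc=65 shift=7
  byte[11]=0x6F cont=0 payload=0x6F=111: acc |= 111<<7 -> acc=14273 shift=14 [end]
Varint 5: bytes[10:12] = C1 6F -> value 14273 (2 byte(s))

Answer: 577042 671678 61 987841 14273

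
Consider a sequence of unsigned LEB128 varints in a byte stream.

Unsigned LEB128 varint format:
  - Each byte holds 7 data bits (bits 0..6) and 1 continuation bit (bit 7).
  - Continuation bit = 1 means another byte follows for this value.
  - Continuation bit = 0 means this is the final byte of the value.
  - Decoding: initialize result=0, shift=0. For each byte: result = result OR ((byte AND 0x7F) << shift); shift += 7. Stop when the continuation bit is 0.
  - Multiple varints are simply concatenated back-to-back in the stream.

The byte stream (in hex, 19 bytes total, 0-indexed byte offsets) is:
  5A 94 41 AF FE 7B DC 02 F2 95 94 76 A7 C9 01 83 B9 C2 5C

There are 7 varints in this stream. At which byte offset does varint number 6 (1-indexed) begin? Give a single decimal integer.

Answer: 12

Derivation:
  byte[0]=0x5A cont=0 payload=0x5A=90: acc |= 90<<0 -> acc=90 shift=7 [end]
Varint 1: bytes[0:1] = 5A -> value 90 (1 byte(s))
  byte[1]=0x94 cont=1 payload=0x14=20: acc |= 20<<0 -> acc=20 shift=7
  byte[2]=0x41 cont=0 payload=0x41=65: acc |= 65<<7 -> acc=8340 shift=14 [end]
Varint 2: bytes[1:3] = 94 41 -> value 8340 (2 byte(s))
  byte[3]=0xAF cont=1 payload=0x2F=47: acc |= 47<<0 -> acc=47 shift=7
  byte[4]=0xFE cont=1 payload=0x7E=126: acc |= 126<<7 -> acc=16175 shift=14
  byte[5]=0x7B cont=0 payload=0x7B=123: acc |= 123<<14 -> acc=2031407 shift=21 [end]
Varint 3: bytes[3:6] = AF FE 7B -> value 2031407 (3 byte(s))
  byte[6]=0xDC cont=1 payload=0x5C=92: acc |= 92<<0 -> acc=92 shift=7
  byte[7]=0x02 cont=0 payload=0x02=2: acc |= 2<<7 -> acc=348 shift=14 [end]
Varint 4: bytes[6:8] = DC 02 -> value 348 (2 byte(s))
  byte[8]=0xF2 cont=1 payload=0x72=114: acc |= 114<<0 -> acc=114 shift=7
  byte[9]=0x95 cont=1 payload=0x15=21: acc |= 21<<7 -> acc=2802 shift=14
  byte[10]=0x94 cont=1 payload=0x14=20: acc |= 20<<14 -> acc=330482 shift=21
  byte[11]=0x76 cont=0 payload=0x76=118: acc |= 118<<21 -> acc=247794418 shift=28 [end]
Varint 5: bytes[8:12] = F2 95 94 76 -> value 247794418 (4 byte(s))
  byte[12]=0xA7 cont=1 payload=0x27=39: acc |= 39<<0 -> acc=39 shift=7
  byte[13]=0xC9 cont=1 payload=0x49=73: acc |= 73<<7 -> acc=9383 shift=14
  byte[14]=0x01 cont=0 payload=0x01=1: acc |= 1<<14 -> acc=25767 shift=21 [end]
Varint 6: bytes[12:15] = A7 C9 01 -> value 25767 (3 byte(s))
  byte[15]=0x83 cont=1 payload=0x03=3: acc |= 3<<0 -> acc=3 shift=7
  byte[16]=0xB9 cont=1 payload=0x39=57: acc |= 57<<7 -> acc=7299 shift=14
  byte[17]=0xC2 cont=1 payload=0x42=66: acc |= 66<<14 -> acc=1088643 shift=21
  byte[18]=0x5C cont=0 payload=0x5C=92: acc |= 92<<21 -> acc=194026627 shift=28 [end]
Varint 7: bytes[15:19] = 83 B9 C2 5C -> value 194026627 (4 byte(s))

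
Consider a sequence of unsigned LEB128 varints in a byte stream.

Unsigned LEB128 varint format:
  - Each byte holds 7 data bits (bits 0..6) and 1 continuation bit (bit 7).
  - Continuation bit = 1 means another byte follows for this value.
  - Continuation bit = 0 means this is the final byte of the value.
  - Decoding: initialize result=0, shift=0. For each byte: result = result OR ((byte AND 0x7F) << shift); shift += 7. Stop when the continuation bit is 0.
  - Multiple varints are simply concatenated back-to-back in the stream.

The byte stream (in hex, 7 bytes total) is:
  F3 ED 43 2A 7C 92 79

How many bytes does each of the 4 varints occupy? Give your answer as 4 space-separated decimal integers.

Answer: 3 1 1 2

Derivation:
  byte[0]=0xF3 cont=1 payload=0x73=115: acc |= 115<<0 -> acc=115 shift=7
  byte[1]=0xED cont=1 payload=0x6D=109: acc |= 109<<7 -> acc=14067 shift=14
  byte[2]=0x43 cont=0 payload=0x43=67: acc |= 67<<14 -> acc=1111795 shift=21 [end]
Varint 1: bytes[0:3] = F3 ED 43 -> value 1111795 (3 byte(s))
  byte[3]=0x2A cont=0 payload=0x2A=42: acc |= 42<<0 -> acc=42 shift=7 [end]
Varint 2: bytes[3:4] = 2A -> value 42 (1 byte(s))
  byte[4]=0x7C cont=0 payload=0x7C=124: acc |= 124<<0 -> acc=124 shift=7 [end]
Varint 3: bytes[4:5] = 7C -> value 124 (1 byte(s))
  byte[5]=0x92 cont=1 payload=0x12=18: acc |= 18<<0 -> acc=18 shift=7
  byte[6]=0x79 cont=0 payload=0x79=121: acc |= 121<<7 -> acc=15506 shift=14 [end]
Varint 4: bytes[5:7] = 92 79 -> value 15506 (2 byte(s))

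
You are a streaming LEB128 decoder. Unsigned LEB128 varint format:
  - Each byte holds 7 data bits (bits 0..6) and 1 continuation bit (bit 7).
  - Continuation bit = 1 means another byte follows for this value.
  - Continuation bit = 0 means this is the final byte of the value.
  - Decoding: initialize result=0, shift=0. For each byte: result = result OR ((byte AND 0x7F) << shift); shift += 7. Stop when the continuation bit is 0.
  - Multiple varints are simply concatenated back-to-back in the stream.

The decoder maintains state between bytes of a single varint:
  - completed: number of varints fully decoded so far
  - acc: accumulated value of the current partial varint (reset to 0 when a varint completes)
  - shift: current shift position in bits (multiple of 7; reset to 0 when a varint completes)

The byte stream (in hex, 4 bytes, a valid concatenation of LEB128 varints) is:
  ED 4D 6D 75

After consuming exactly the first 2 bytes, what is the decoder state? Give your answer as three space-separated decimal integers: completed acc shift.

byte[0]=0xED cont=1 payload=0x6D: acc |= 109<<0 -> completed=0 acc=109 shift=7
byte[1]=0x4D cont=0 payload=0x4D: varint #1 complete (value=9965); reset -> completed=1 acc=0 shift=0

Answer: 1 0 0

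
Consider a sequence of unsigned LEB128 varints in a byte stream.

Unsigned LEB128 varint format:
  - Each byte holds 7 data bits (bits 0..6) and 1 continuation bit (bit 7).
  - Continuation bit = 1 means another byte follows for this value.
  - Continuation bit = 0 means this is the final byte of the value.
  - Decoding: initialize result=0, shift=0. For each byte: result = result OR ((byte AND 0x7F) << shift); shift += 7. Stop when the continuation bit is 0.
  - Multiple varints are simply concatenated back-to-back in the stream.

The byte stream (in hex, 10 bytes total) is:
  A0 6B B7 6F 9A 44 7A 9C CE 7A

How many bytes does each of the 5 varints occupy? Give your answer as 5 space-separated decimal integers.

  byte[0]=0xA0 cont=1 payload=0x20=32: acc |= 32<<0 -> acc=32 shift=7
  byte[1]=0x6B cont=0 payload=0x6B=107: acc |= 107<<7 -> acc=13728 shift=14 [end]
Varint 1: bytes[0:2] = A0 6B -> value 13728 (2 byte(s))
  byte[2]=0xB7 cont=1 payload=0x37=55: acc |= 55<<0 -> acc=55 shift=7
  byte[3]=0x6F cont=0 payload=0x6F=111: acc |= 111<<7 -> acc=14263 shift=14 [end]
Varint 2: bytes[2:4] = B7 6F -> value 14263 (2 byte(s))
  byte[4]=0x9A cont=1 payload=0x1A=26: acc |= 26<<0 -> acc=26 shift=7
  byte[5]=0x44 cont=0 payload=0x44=68: acc |= 68<<7 -> acc=8730 shift=14 [end]
Varint 3: bytes[4:6] = 9A 44 -> value 8730 (2 byte(s))
  byte[6]=0x7A cont=0 payload=0x7A=122: acc |= 122<<0 -> acc=122 shift=7 [end]
Varint 4: bytes[6:7] = 7A -> value 122 (1 byte(s))
  byte[7]=0x9C cont=1 payload=0x1C=28: acc |= 28<<0 -> acc=28 shift=7
  byte[8]=0xCE cont=1 payload=0x4E=78: acc |= 78<<7 -> acc=10012 shift=14
  byte[9]=0x7A cont=0 payload=0x7A=122: acc |= 122<<14 -> acc=2008860 shift=21 [end]
Varint 5: bytes[7:10] = 9C CE 7A -> value 2008860 (3 byte(s))

Answer: 2 2 2 1 3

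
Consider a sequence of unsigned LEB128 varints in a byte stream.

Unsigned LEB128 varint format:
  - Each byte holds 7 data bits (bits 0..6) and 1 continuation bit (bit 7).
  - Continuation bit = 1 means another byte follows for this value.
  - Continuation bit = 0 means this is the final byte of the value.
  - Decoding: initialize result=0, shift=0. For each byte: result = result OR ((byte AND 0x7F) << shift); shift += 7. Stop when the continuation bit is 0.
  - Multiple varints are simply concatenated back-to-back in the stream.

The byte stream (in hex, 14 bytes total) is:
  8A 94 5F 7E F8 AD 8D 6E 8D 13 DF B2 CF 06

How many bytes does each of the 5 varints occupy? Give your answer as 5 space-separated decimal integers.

  byte[0]=0x8A cont=1 payload=0x0A=10: acc |= 10<<0 -> acc=10 shift=7
  byte[1]=0x94 cont=1 payload=0x14=20: acc |= 20<<7 -> acc=2570 shift=14
  byte[2]=0x5F cont=0 payload=0x5F=95: acc |= 95<<14 -> acc=1559050 shift=21 [end]
Varint 1: bytes[0:3] = 8A 94 5F -> value 1559050 (3 byte(s))
  byte[3]=0x7E cont=0 payload=0x7E=126: acc |= 126<<0 -> acc=126 shift=7 [end]
Varint 2: bytes[3:4] = 7E -> value 126 (1 byte(s))
  byte[4]=0xF8 cont=1 payload=0x78=120: acc |= 120<<0 -> acc=120 shift=7
  byte[5]=0xAD cont=1 payload=0x2D=45: acc |= 45<<7 -> acc=5880 shift=14
  byte[6]=0x8D cont=1 payload=0x0D=13: acc |= 13<<14 -> acc=218872 shift=21
  byte[7]=0x6E cont=0 payload=0x6E=110: acc |= 110<<21 -> acc=230905592 shift=28 [end]
Varint 3: bytes[4:8] = F8 AD 8D 6E -> value 230905592 (4 byte(s))
  byte[8]=0x8D cont=1 payload=0x0D=13: acc |= 13<<0 -> acc=13 shift=7
  byte[9]=0x13 cont=0 payload=0x13=19: acc |= 19<<7 -> acc=2445 shift=14 [end]
Varint 4: bytes[8:10] = 8D 13 -> value 2445 (2 byte(s))
  byte[10]=0xDF cont=1 payload=0x5F=95: acc |= 95<<0 -> acc=95 shift=7
  byte[11]=0xB2 cont=1 payload=0x32=50: acc |= 50<<7 -> acc=6495 shift=14
  byte[12]=0xCF cont=1 payload=0x4F=79: acc |= 79<<14 -> acc=1300831 shift=21
  byte[13]=0x06 cont=0 payload=0x06=6: acc |= 6<<21 -> acc=13883743 shift=28 [end]
Varint 5: bytes[10:14] = DF B2 CF 06 -> value 13883743 (4 byte(s))

Answer: 3 1 4 2 4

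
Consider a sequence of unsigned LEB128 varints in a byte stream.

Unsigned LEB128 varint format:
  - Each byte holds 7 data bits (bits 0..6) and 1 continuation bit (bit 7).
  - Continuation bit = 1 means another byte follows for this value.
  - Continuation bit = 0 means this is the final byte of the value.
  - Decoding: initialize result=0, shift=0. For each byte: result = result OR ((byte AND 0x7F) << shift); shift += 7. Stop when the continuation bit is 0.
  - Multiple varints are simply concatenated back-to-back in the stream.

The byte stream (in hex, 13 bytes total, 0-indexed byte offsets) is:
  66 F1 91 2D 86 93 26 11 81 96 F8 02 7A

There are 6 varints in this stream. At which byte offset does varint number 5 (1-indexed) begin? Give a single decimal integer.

  byte[0]=0x66 cont=0 payload=0x66=102: acc |= 102<<0 -> acc=102 shift=7 [end]
Varint 1: bytes[0:1] = 66 -> value 102 (1 byte(s))
  byte[1]=0xF1 cont=1 payload=0x71=113: acc |= 113<<0 -> acc=113 shift=7
  byte[2]=0x91 cont=1 payload=0x11=17: acc |= 17<<7 -> acc=2289 shift=14
  byte[3]=0x2D cont=0 payload=0x2D=45: acc |= 45<<14 -> acc=739569 shift=21 [end]
Varint 2: bytes[1:4] = F1 91 2D -> value 739569 (3 byte(s))
  byte[4]=0x86 cont=1 payload=0x06=6: acc |= 6<<0 -> acc=6 shift=7
  byte[5]=0x93 cont=1 payload=0x13=19: acc |= 19<<7 -> acc=2438 shift=14
  byte[6]=0x26 cont=0 payload=0x26=38: acc |= 38<<14 -> acc=625030 shift=21 [end]
Varint 3: bytes[4:7] = 86 93 26 -> value 625030 (3 byte(s))
  byte[7]=0x11 cont=0 payload=0x11=17: acc |= 17<<0 -> acc=17 shift=7 [end]
Varint 4: bytes[7:8] = 11 -> value 17 (1 byte(s))
  byte[8]=0x81 cont=1 payload=0x01=1: acc |= 1<<0 -> acc=1 shift=7
  byte[9]=0x96 cont=1 payload=0x16=22: acc |= 22<<7 -> acc=2817 shift=14
  byte[10]=0xF8 cont=1 payload=0x78=120: acc |= 120<<14 -> acc=1968897 shift=21
  byte[11]=0x02 cont=0 payload=0x02=2: acc |= 2<<21 -> acc=6163201 shift=28 [end]
Varint 5: bytes[8:12] = 81 96 F8 02 -> value 6163201 (4 byte(s))
  byte[12]=0x7A cont=0 payload=0x7A=122: acc |= 122<<0 -> acc=122 shift=7 [end]
Varint 6: bytes[12:13] = 7A -> value 122 (1 byte(s))

Answer: 8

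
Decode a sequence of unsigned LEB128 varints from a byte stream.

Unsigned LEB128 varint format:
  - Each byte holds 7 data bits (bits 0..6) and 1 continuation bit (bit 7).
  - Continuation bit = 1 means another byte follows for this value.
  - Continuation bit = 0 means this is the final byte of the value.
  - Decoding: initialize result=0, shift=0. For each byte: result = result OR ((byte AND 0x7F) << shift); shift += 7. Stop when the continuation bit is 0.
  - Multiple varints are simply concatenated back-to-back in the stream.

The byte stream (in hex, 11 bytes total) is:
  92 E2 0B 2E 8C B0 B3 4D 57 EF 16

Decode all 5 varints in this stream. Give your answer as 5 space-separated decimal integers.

Answer: 192786 46 162322444 87 2927

Derivation:
  byte[0]=0x92 cont=1 payload=0x12=18: acc |= 18<<0 -> acc=18 shift=7
  byte[1]=0xE2 cont=1 payload=0x62=98: acc |= 98<<7 -> acc=12562 shift=14
  byte[2]=0x0B cont=0 payload=0x0B=11: acc |= 11<<14 -> acc=192786 shift=21 [end]
Varint 1: bytes[0:3] = 92 E2 0B -> value 192786 (3 byte(s))
  byte[3]=0x2E cont=0 payload=0x2E=46: acc |= 46<<0 -> acc=46 shift=7 [end]
Varint 2: bytes[3:4] = 2E -> value 46 (1 byte(s))
  byte[4]=0x8C cont=1 payload=0x0C=12: acc |= 12<<0 -> acc=12 shift=7
  byte[5]=0xB0 cont=1 payload=0x30=48: acc |= 48<<7 -> acc=6156 shift=14
  byte[6]=0xB3 cont=1 payload=0x33=51: acc |= 51<<14 -> acc=841740 shift=21
  byte[7]=0x4D cont=0 payload=0x4D=77: acc |= 77<<21 -> acc=162322444 shift=28 [end]
Varint 3: bytes[4:8] = 8C B0 B3 4D -> value 162322444 (4 byte(s))
  byte[8]=0x57 cont=0 payload=0x57=87: acc |= 87<<0 -> acc=87 shift=7 [end]
Varint 4: bytes[8:9] = 57 -> value 87 (1 byte(s))
  byte[9]=0xEF cont=1 payload=0x6F=111: acc |= 111<<0 -> acc=111 shift=7
  byte[10]=0x16 cont=0 payload=0x16=22: acc |= 22<<7 -> acc=2927 shift=14 [end]
Varint 5: bytes[9:11] = EF 16 -> value 2927 (2 byte(s))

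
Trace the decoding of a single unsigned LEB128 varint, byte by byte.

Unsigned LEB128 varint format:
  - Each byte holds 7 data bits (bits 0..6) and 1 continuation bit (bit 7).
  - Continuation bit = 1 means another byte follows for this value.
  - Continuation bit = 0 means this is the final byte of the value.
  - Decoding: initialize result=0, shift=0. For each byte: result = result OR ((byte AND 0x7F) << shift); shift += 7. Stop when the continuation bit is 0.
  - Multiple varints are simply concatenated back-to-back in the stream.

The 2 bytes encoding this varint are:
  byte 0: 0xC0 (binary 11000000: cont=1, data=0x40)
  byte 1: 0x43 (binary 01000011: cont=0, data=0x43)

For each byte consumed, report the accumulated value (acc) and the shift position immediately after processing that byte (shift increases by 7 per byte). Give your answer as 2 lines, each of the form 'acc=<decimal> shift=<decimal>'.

byte 0=0xC0: payload=0x40=64, contrib = 64<<0 = 64; acc -> 64, shift -> 7
byte 1=0x43: payload=0x43=67, contrib = 67<<7 = 8576; acc -> 8640, shift -> 14

Answer: acc=64 shift=7
acc=8640 shift=14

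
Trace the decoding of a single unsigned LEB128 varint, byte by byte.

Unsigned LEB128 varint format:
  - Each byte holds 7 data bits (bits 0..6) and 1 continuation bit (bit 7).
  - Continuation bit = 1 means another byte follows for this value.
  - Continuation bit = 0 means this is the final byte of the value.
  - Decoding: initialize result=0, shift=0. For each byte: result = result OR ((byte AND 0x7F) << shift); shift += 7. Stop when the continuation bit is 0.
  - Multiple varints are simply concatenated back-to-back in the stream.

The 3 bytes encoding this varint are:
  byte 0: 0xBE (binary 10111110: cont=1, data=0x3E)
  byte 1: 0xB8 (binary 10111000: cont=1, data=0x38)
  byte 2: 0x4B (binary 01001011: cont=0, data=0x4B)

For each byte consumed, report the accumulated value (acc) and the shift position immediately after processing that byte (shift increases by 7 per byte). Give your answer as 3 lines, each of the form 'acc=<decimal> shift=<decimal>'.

Answer: acc=62 shift=7
acc=7230 shift=14
acc=1236030 shift=21

Derivation:
byte 0=0xBE: payload=0x3E=62, contrib = 62<<0 = 62; acc -> 62, shift -> 7
byte 1=0xB8: payload=0x38=56, contrib = 56<<7 = 7168; acc -> 7230, shift -> 14
byte 2=0x4B: payload=0x4B=75, contrib = 75<<14 = 1228800; acc -> 1236030, shift -> 21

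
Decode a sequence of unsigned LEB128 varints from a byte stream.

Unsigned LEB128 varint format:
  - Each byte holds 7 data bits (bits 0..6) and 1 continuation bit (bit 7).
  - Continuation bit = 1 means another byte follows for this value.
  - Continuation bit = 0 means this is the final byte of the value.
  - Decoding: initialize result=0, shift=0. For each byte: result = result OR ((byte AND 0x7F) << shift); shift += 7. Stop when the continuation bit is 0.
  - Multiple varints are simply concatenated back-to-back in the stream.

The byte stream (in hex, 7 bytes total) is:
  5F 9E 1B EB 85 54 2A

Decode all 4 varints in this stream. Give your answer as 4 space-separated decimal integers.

Answer: 95 3486 1377003 42

Derivation:
  byte[0]=0x5F cont=0 payload=0x5F=95: acc |= 95<<0 -> acc=95 shift=7 [end]
Varint 1: bytes[0:1] = 5F -> value 95 (1 byte(s))
  byte[1]=0x9E cont=1 payload=0x1E=30: acc |= 30<<0 -> acc=30 shift=7
  byte[2]=0x1B cont=0 payload=0x1B=27: acc |= 27<<7 -> acc=3486 shift=14 [end]
Varint 2: bytes[1:3] = 9E 1B -> value 3486 (2 byte(s))
  byte[3]=0xEB cont=1 payload=0x6B=107: acc |= 107<<0 -> acc=107 shift=7
  byte[4]=0x85 cont=1 payload=0x05=5: acc |= 5<<7 -> acc=747 shift=14
  byte[5]=0x54 cont=0 payload=0x54=84: acc |= 84<<14 -> acc=1377003 shift=21 [end]
Varint 3: bytes[3:6] = EB 85 54 -> value 1377003 (3 byte(s))
  byte[6]=0x2A cont=0 payload=0x2A=42: acc |= 42<<0 -> acc=42 shift=7 [end]
Varint 4: bytes[6:7] = 2A -> value 42 (1 byte(s))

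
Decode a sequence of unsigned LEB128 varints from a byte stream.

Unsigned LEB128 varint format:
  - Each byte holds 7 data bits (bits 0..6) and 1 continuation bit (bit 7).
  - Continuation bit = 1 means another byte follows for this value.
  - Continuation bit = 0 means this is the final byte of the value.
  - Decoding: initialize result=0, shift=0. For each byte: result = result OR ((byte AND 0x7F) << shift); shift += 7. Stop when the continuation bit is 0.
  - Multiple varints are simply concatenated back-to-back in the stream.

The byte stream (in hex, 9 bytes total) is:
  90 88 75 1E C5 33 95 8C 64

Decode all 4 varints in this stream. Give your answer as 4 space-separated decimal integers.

  byte[0]=0x90 cont=1 payload=0x10=16: acc |= 16<<0 -> acc=16 shift=7
  byte[1]=0x88 cont=1 payload=0x08=8: acc |= 8<<7 -> acc=1040 shift=14
  byte[2]=0x75 cont=0 payload=0x75=117: acc |= 117<<14 -> acc=1917968 shift=21 [end]
Varint 1: bytes[0:3] = 90 88 75 -> value 1917968 (3 byte(s))
  byte[3]=0x1E cont=0 payload=0x1E=30: acc |= 30<<0 -> acc=30 shift=7 [end]
Varint 2: bytes[3:4] = 1E -> value 30 (1 byte(s))
  byte[4]=0xC5 cont=1 payload=0x45=69: acc |= 69<<0 -> acc=69 shift=7
  byte[5]=0x33 cont=0 payload=0x33=51: acc |= 51<<7 -> acc=6597 shift=14 [end]
Varint 3: bytes[4:6] = C5 33 -> value 6597 (2 byte(s))
  byte[6]=0x95 cont=1 payload=0x15=21: acc |= 21<<0 -> acc=21 shift=7
  byte[7]=0x8C cont=1 payload=0x0C=12: acc |= 12<<7 -> acc=1557 shift=14
  byte[8]=0x64 cont=0 payload=0x64=100: acc |= 100<<14 -> acc=1639957 shift=21 [end]
Varint 4: bytes[6:9] = 95 8C 64 -> value 1639957 (3 byte(s))

Answer: 1917968 30 6597 1639957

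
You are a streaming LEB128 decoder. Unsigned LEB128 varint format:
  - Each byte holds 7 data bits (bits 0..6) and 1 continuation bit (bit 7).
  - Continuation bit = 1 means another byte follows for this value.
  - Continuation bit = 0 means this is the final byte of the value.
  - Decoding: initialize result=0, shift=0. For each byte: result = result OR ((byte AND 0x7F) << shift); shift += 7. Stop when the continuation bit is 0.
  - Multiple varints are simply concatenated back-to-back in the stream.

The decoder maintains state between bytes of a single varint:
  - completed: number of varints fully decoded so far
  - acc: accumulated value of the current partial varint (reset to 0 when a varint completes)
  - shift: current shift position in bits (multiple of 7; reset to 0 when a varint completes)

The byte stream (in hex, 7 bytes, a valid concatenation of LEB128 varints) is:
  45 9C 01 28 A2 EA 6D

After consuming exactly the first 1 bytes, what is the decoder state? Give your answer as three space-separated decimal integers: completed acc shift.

byte[0]=0x45 cont=0 payload=0x45: varint #1 complete (value=69); reset -> completed=1 acc=0 shift=0

Answer: 1 0 0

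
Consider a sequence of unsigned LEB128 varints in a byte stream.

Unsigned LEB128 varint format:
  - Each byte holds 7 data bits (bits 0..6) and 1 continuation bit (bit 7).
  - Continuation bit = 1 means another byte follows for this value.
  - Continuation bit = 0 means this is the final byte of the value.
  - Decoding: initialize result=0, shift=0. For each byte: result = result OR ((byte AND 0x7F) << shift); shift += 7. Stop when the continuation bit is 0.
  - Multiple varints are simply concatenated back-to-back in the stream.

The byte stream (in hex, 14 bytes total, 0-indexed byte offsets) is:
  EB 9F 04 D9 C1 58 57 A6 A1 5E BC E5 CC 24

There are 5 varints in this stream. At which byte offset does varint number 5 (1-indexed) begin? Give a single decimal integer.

  byte[0]=0xEB cont=1 payload=0x6B=107: acc |= 107<<0 -> acc=107 shift=7
  byte[1]=0x9F cont=1 payload=0x1F=31: acc |= 31<<7 -> acc=4075 shift=14
  byte[2]=0x04 cont=0 payload=0x04=4: acc |= 4<<14 -> acc=69611 shift=21 [end]
Varint 1: bytes[0:3] = EB 9F 04 -> value 69611 (3 byte(s))
  byte[3]=0xD9 cont=1 payload=0x59=89: acc |= 89<<0 -> acc=89 shift=7
  byte[4]=0xC1 cont=1 payload=0x41=65: acc |= 65<<7 -> acc=8409 shift=14
  byte[5]=0x58 cont=0 payload=0x58=88: acc |= 88<<14 -> acc=1450201 shift=21 [end]
Varint 2: bytes[3:6] = D9 C1 58 -> value 1450201 (3 byte(s))
  byte[6]=0x57 cont=0 payload=0x57=87: acc |= 87<<0 -> acc=87 shift=7 [end]
Varint 3: bytes[6:7] = 57 -> value 87 (1 byte(s))
  byte[7]=0xA6 cont=1 payload=0x26=38: acc |= 38<<0 -> acc=38 shift=7
  byte[8]=0xA1 cont=1 payload=0x21=33: acc |= 33<<7 -> acc=4262 shift=14
  byte[9]=0x5E cont=0 payload=0x5E=94: acc |= 94<<14 -> acc=1544358 shift=21 [end]
Varint 4: bytes[7:10] = A6 A1 5E -> value 1544358 (3 byte(s))
  byte[10]=0xBC cont=1 payload=0x3C=60: acc |= 60<<0 -> acc=60 shift=7
  byte[11]=0xE5 cont=1 payload=0x65=101: acc |= 101<<7 -> acc=12988 shift=14
  byte[12]=0xCC cont=1 payload=0x4C=76: acc |= 76<<14 -> acc=1258172 shift=21
  byte[13]=0x24 cont=0 payload=0x24=36: acc |= 36<<21 -> acc=76755644 shift=28 [end]
Varint 5: bytes[10:14] = BC E5 CC 24 -> value 76755644 (4 byte(s))

Answer: 10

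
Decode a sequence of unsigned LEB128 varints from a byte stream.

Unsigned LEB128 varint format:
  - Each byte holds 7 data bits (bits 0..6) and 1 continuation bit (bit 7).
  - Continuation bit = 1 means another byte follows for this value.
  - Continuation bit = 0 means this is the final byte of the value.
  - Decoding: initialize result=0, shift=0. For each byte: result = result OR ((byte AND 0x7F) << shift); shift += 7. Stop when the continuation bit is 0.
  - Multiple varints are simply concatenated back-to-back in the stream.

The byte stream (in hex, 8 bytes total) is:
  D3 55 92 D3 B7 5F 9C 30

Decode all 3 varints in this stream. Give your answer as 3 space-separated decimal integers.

  byte[0]=0xD3 cont=1 payload=0x53=83: acc |= 83<<0 -> acc=83 shift=7
  byte[1]=0x55 cont=0 payload=0x55=85: acc |= 85<<7 -> acc=10963 shift=14 [end]
Varint 1: bytes[0:2] = D3 55 -> value 10963 (2 byte(s))
  byte[2]=0x92 cont=1 payload=0x12=18: acc |= 18<<0 -> acc=18 shift=7
  byte[3]=0xD3 cont=1 payload=0x53=83: acc |= 83<<7 -> acc=10642 shift=14
  byte[4]=0xB7 cont=1 payload=0x37=55: acc |= 55<<14 -> acc=911762 shift=21
  byte[5]=0x5F cont=0 payload=0x5F=95: acc |= 95<<21 -> acc=200141202 shift=28 [end]
Varint 2: bytes[2:6] = 92 D3 B7 5F -> value 200141202 (4 byte(s))
  byte[6]=0x9C cont=1 payload=0x1C=28: acc |= 28<<0 -> acc=28 shift=7
  byte[7]=0x30 cont=0 payload=0x30=48: acc |= 48<<7 -> acc=6172 shift=14 [end]
Varint 3: bytes[6:8] = 9C 30 -> value 6172 (2 byte(s))

Answer: 10963 200141202 6172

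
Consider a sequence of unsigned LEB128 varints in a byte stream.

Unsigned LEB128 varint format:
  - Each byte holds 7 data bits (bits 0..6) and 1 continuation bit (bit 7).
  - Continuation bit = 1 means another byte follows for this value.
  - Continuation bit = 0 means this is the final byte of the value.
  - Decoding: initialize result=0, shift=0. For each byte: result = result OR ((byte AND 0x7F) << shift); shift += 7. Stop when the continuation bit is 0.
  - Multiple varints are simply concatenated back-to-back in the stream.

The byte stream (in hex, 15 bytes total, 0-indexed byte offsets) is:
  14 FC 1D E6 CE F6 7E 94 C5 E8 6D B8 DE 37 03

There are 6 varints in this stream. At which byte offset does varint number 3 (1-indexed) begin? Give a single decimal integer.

  byte[0]=0x14 cont=0 payload=0x14=20: acc |= 20<<0 -> acc=20 shift=7 [end]
Varint 1: bytes[0:1] = 14 -> value 20 (1 byte(s))
  byte[1]=0xFC cont=1 payload=0x7C=124: acc |= 124<<0 -> acc=124 shift=7
  byte[2]=0x1D cont=0 payload=0x1D=29: acc |= 29<<7 -> acc=3836 shift=14 [end]
Varint 2: bytes[1:3] = FC 1D -> value 3836 (2 byte(s))
  byte[3]=0xE6 cont=1 payload=0x66=102: acc |= 102<<0 -> acc=102 shift=7
  byte[4]=0xCE cont=1 payload=0x4E=78: acc |= 78<<7 -> acc=10086 shift=14
  byte[5]=0xF6 cont=1 payload=0x76=118: acc |= 118<<14 -> acc=1943398 shift=21
  byte[6]=0x7E cont=0 payload=0x7E=126: acc |= 126<<21 -> acc=266184550 shift=28 [end]
Varint 3: bytes[3:7] = E6 CE F6 7E -> value 266184550 (4 byte(s))
  byte[7]=0x94 cont=1 payload=0x14=20: acc |= 20<<0 -> acc=20 shift=7
  byte[8]=0xC5 cont=1 payload=0x45=69: acc |= 69<<7 -> acc=8852 shift=14
  byte[9]=0xE8 cont=1 payload=0x68=104: acc |= 104<<14 -> acc=1712788 shift=21
  byte[10]=0x6D cont=0 payload=0x6D=109: acc |= 109<<21 -> acc=230302356 shift=28 [end]
Varint 4: bytes[7:11] = 94 C5 E8 6D -> value 230302356 (4 byte(s))
  byte[11]=0xB8 cont=1 payload=0x38=56: acc |= 56<<0 -> acc=56 shift=7
  byte[12]=0xDE cont=1 payload=0x5E=94: acc |= 94<<7 -> acc=12088 shift=14
  byte[13]=0x37 cont=0 payload=0x37=55: acc |= 55<<14 -> acc=913208 shift=21 [end]
Varint 5: bytes[11:14] = B8 DE 37 -> value 913208 (3 byte(s))
  byte[14]=0x03 cont=0 payload=0x03=3: acc |= 3<<0 -> acc=3 shift=7 [end]
Varint 6: bytes[14:15] = 03 -> value 3 (1 byte(s))

Answer: 3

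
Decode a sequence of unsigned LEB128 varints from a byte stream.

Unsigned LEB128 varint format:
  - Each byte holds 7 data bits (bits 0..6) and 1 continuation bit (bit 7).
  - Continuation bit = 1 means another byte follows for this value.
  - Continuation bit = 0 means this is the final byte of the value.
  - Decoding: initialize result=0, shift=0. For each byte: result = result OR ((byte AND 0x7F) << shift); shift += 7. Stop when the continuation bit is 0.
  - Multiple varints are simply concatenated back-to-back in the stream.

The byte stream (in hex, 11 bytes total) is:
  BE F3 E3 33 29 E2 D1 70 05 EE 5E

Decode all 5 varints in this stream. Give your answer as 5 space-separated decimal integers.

  byte[0]=0xBE cont=1 payload=0x3E=62: acc |= 62<<0 -> acc=62 shift=7
  byte[1]=0xF3 cont=1 payload=0x73=115: acc |= 115<<7 -> acc=14782 shift=14
  byte[2]=0xE3 cont=1 payload=0x63=99: acc |= 99<<14 -> acc=1636798 shift=21
  byte[3]=0x33 cont=0 payload=0x33=51: acc |= 51<<21 -> acc=108591550 shift=28 [end]
Varint 1: bytes[0:4] = BE F3 E3 33 -> value 108591550 (4 byte(s))
  byte[4]=0x29 cont=0 payload=0x29=41: acc |= 41<<0 -> acc=41 shift=7 [end]
Varint 2: bytes[4:5] = 29 -> value 41 (1 byte(s))
  byte[5]=0xE2 cont=1 payload=0x62=98: acc |= 98<<0 -> acc=98 shift=7
  byte[6]=0xD1 cont=1 payload=0x51=81: acc |= 81<<7 -> acc=10466 shift=14
  byte[7]=0x70 cont=0 payload=0x70=112: acc |= 112<<14 -> acc=1845474 shift=21 [end]
Varint 3: bytes[5:8] = E2 D1 70 -> value 1845474 (3 byte(s))
  byte[8]=0x05 cont=0 payload=0x05=5: acc |= 5<<0 -> acc=5 shift=7 [end]
Varint 4: bytes[8:9] = 05 -> value 5 (1 byte(s))
  byte[9]=0xEE cont=1 payload=0x6E=110: acc |= 110<<0 -> acc=110 shift=7
  byte[10]=0x5E cont=0 payload=0x5E=94: acc |= 94<<7 -> acc=12142 shift=14 [end]
Varint 5: bytes[9:11] = EE 5E -> value 12142 (2 byte(s))

Answer: 108591550 41 1845474 5 12142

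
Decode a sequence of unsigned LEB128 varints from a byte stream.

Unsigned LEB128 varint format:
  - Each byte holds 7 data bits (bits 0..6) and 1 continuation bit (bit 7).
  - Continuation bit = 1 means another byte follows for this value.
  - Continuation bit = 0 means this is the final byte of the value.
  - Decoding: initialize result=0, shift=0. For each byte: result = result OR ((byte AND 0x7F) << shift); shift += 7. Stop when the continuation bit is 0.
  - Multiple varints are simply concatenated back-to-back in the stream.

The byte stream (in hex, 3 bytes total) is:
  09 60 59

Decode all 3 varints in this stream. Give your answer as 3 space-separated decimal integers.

  byte[0]=0x09 cont=0 payload=0x09=9: acc |= 9<<0 -> acc=9 shift=7 [end]
Varint 1: bytes[0:1] = 09 -> value 9 (1 byte(s))
  byte[1]=0x60 cont=0 payload=0x60=96: acc |= 96<<0 -> acc=96 shift=7 [end]
Varint 2: bytes[1:2] = 60 -> value 96 (1 byte(s))
  byte[2]=0x59 cont=0 payload=0x59=89: acc |= 89<<0 -> acc=89 shift=7 [end]
Varint 3: bytes[2:3] = 59 -> value 89 (1 byte(s))

Answer: 9 96 89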